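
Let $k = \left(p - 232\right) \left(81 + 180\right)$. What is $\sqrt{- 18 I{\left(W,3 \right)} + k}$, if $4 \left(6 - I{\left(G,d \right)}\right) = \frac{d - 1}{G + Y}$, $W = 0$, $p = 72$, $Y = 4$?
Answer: $\frac{3 i \sqrt{18607}}{2} \approx 204.61 i$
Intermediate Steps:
$I{\left(G,d \right)} = 6 - \frac{-1 + d}{4 \left(4 + G\right)}$ ($I{\left(G,d \right)} = 6 - \frac{\left(d - 1\right) \frac{1}{G + 4}}{4} = 6 - \frac{\left(-1 + d\right) \frac{1}{4 + G}}{4} = 6 - \frac{\frac{1}{4 + G} \left(-1 + d\right)}{4} = 6 - \frac{-1 + d}{4 \left(4 + G\right)}$)
$k = -41760$ ($k = \left(72 - 232\right) \left(81 + 180\right) = \left(-160\right) 261 = -41760$)
$\sqrt{- 18 I{\left(W,3 \right)} + k} = \sqrt{- 18 \frac{97 - 3 + 24 \cdot 0}{4 \left(4 + 0\right)} - 41760} = \sqrt{- 18 \frac{97 - 3 + 0}{4 \cdot 4} - 41760} = \sqrt{- 18 \cdot \frac{1}{4} \cdot \frac{1}{4} \cdot 94 - 41760} = \sqrt{\left(-18\right) \frac{47}{8} - 41760} = \sqrt{- \frac{423}{4} - 41760} = \sqrt{- \frac{167463}{4}} = \frac{3 i \sqrt{18607}}{2}$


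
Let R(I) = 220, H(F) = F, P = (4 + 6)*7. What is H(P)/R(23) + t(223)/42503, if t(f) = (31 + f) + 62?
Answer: 304473/935066 ≈ 0.32562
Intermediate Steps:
P = 70 (P = 10*7 = 70)
t(f) = 93 + f
H(P)/R(23) + t(223)/42503 = 70/220 + (93 + 223)/42503 = 70*(1/220) + 316*(1/42503) = 7/22 + 316/42503 = 304473/935066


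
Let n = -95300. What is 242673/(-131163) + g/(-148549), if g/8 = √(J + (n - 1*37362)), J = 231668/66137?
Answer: -80891/43721 - 8*I*√580261899714562/9824585213 ≈ -1.8502 - 0.019615*I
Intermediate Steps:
J = 231668/66137 (J = 231668*(1/66137) = 231668/66137 ≈ 3.5028)
g = 8*I*√580261899714562/66137 (g = 8*√(231668/66137 + (-95300 - 1*37362)) = 8*√(231668/66137 + (-95300 - 37362)) = 8*√(231668/66137 - 132662) = 8*√(-8773635026/66137) = 8*(I*√580261899714562/66137) = 8*I*√580261899714562/66137 ≈ 2913.8*I)
242673/(-131163) + g/(-148549) = 242673/(-131163) + (8*I*√580261899714562/66137)/(-148549) = 242673*(-1/131163) + (8*I*√580261899714562/66137)*(-1/148549) = -80891/43721 - 8*I*√580261899714562/9824585213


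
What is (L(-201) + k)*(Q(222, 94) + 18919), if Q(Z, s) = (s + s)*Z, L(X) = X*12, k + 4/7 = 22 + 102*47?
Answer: 145779960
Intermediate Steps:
k = 33708/7 (k = -4/7 + (22 + 102*47) = -4/7 + (22 + 4794) = -4/7 + 4816 = 33708/7 ≈ 4815.4)
L(X) = 12*X
Q(Z, s) = 2*Z*s (Q(Z, s) = (2*s)*Z = 2*Z*s)
(L(-201) + k)*(Q(222, 94) + 18919) = (12*(-201) + 33708/7)*(2*222*94 + 18919) = (-2412 + 33708/7)*(41736 + 18919) = (16824/7)*60655 = 145779960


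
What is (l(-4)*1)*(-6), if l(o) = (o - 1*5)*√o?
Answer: 108*I ≈ 108.0*I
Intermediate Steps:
l(o) = √o*(-5 + o) (l(o) = (o - 5)*√o = (-5 + o)*√o = √o*(-5 + o))
(l(-4)*1)*(-6) = ((√(-4)*(-5 - 4))*1)*(-6) = (((2*I)*(-9))*1)*(-6) = (-18*I*1)*(-6) = -18*I*(-6) = 108*I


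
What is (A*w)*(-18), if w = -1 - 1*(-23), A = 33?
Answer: -13068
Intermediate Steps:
w = 22 (w = -1 + 23 = 22)
(A*w)*(-18) = (33*22)*(-18) = 726*(-18) = -13068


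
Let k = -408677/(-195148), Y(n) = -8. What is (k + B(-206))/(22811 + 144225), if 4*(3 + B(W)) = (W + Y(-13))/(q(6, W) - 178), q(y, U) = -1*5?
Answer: -21907943/5965203663024 ≈ -3.6726e-6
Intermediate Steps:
q(y, U) = -5
k = 408677/195148 (k = -408677*(-1/195148) = 408677/195148 ≈ 2.0942)
B(W) = -547/183 - W/732 (B(W) = -3 + ((W - 8)/(-5 - 178))/4 = -3 + ((-8 + W)/(-183))/4 = -3 + ((-8 + W)*(-1/183))/4 = -3 + (8/183 - W/183)/4 = -3 + (2/183 - W/732) = -547/183 - W/732)
(k + B(-206))/(22811 + 144225) = (408677/195148 + (-547/183 - 1/732*(-206)))/(22811 + 144225) = (408677/195148 + (-547/183 + 103/366))/167036 = (408677/195148 - 991/366)*(1/167036) = -21907943/35712084*1/167036 = -21907943/5965203663024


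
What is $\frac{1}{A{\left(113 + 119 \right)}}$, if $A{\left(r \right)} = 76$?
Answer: $\frac{1}{76} \approx 0.013158$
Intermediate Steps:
$\frac{1}{A{\left(113 + 119 \right)}} = \frac{1}{76}$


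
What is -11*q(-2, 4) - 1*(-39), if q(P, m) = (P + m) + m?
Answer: -27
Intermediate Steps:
q(P, m) = P + 2*m
-11*q(-2, 4) - 1*(-39) = -11*(-2 + 2*4) - 1*(-39) = -11*(-2 + 8) + 39 = -11*6 + 39 = -66 + 39 = -27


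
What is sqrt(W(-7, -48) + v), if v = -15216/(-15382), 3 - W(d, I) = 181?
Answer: I*sqrt(10470450490)/7691 ≈ 13.305*I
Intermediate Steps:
W(d, I) = -178 (W(d, I) = 3 - 1*181 = 3 - 181 = -178)
v = 7608/7691 (v = -15216*(-1/15382) = 7608/7691 ≈ 0.98921)
sqrt(W(-7, -48) + v) = sqrt(-178 + 7608/7691) = sqrt(-1361390/7691) = I*sqrt(10470450490)/7691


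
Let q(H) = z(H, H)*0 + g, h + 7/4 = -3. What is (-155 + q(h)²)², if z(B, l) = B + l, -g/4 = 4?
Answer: 10201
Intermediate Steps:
h = -19/4 (h = -7/4 - 3 = -19/4 ≈ -4.7500)
g = -16 (g = -4*4 = -16)
q(H) = -16 (q(H) = (H + H)*0 - 16 = (2*H)*0 - 16 = 0 - 16 = -16)
(-155 + q(h)²)² = (-155 + (-16)²)² = (-155 + 256)² = 101² = 10201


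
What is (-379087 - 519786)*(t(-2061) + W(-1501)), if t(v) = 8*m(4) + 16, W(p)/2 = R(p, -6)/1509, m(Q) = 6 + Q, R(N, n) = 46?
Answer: -130297034588/1509 ≈ -8.6347e+7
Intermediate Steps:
W(p) = 92/1509 (W(p) = 2*(46/1509) = 92/1509)
t(v) = 96 (t(v) = 8*(6 + 4) + 16 = 8*10 + 16 = 80 + 16 = 96)
(-379087 - 519786)*(t(-2061) + W(-1501)) = (-379087 - 519786)*(96 + 92/1509) = -898873*144956/1509 = -130297034588/1509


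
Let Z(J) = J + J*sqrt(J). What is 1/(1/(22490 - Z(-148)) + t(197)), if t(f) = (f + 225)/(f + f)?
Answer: 21437846548154/22962289365857 + 11487464*I*sqrt(37)/22962289365857 ≈ 0.93361 + 3.0431e-6*I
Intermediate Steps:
Z(J) = J + J**(3/2)
t(f) = (225 + f)/(2*f) (t(f) = (225 + f)/((2*f)) = (225 + f)*(1/(2*f)) = (225 + f)/(2*f))
1/(1/(22490 - Z(-148)) + t(197)) = 1/(1/(22490 - (-148 + (-148)**(3/2))) + (1/2)*(225 + 197)/197) = 1/(1/(22490 - (-148 - 296*I*sqrt(37))) + (1/2)*(1/197)*422) = 1/(1/(22490 + (148 + 296*I*sqrt(37))) + 211/197) = 1/(1/(22638 + 296*I*sqrt(37)) + 211/197) = 1/(211/197 + 1/(22638 + 296*I*sqrt(37)))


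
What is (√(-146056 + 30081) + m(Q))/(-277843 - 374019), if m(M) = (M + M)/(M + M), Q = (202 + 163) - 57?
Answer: -1/651862 - 5*I*√4639/651862 ≈ -1.5341e-6 - 0.00052243*I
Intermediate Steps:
Q = 308 (Q = 365 - 57 = 308)
m(M) = 1 (m(M) = (2*M)/((2*M)) = (2*M)*(1/(2*M)) = 1)
(√(-146056 + 30081) + m(Q))/(-277843 - 374019) = (√(-146056 + 30081) + 1)/(-277843 - 374019) = (√(-115975) + 1)/(-651862) = (5*I*√4639 + 1)*(-1/651862) = (1 + 5*I*√4639)*(-1/651862) = -1/651862 - 5*I*√4639/651862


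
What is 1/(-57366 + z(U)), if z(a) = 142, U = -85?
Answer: -1/57224 ≈ -1.7475e-5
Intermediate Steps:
1/(-57366 + z(U)) = 1/(-57366 + 142) = 1/(-57224) = -1/57224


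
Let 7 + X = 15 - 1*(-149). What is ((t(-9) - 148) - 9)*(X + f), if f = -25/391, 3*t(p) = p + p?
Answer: -10002006/391 ≈ -25581.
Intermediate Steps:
t(p) = 2*p/3 (t(p) = (p + p)/3 = (2*p)/3 = 2*p/3)
X = 157 (X = -7 + (15 - 1*(-149)) = -7 + (15 + 149) = -7 + 164 = 157)
f = -25/391 (f = -25*1/391 = -25/391 ≈ -0.063939)
((t(-9) - 148) - 9)*(X + f) = (((2/3)*(-9) - 148) - 9)*(157 - 25/391) = ((-6 - 148) - 9)*(61362/391) = (-154 - 9)*(61362/391) = -163*61362/391 = -10002006/391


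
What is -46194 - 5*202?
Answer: -47204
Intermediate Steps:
-46194 - 5*202 = -46194 - 1010 = -47204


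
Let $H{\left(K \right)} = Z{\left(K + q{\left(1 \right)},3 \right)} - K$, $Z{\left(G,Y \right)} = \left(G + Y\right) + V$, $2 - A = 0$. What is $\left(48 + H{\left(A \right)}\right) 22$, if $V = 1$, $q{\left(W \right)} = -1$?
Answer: $1122$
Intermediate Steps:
$A = 2$ ($A = 2 - 0 = 2 + 0 = 2$)
$Z{\left(G,Y \right)} = 1 + G + Y$ ($Z{\left(G,Y \right)} = \left(G + Y\right) + 1 = 1 + G + Y$)
$H{\left(K \right)} = 3$ ($H{\left(K \right)} = \left(1 + \left(K - 1\right) + 3\right) - K = \left(1 + \left(-1 + K\right) + 3\right) - K = \left(3 + K\right) - K = 3$)
$\left(48 + H{\left(A \right)}\right) 22 = \left(48 + 3\right) 22 = 51 \cdot 22 = 1122$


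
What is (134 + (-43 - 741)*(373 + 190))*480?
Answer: -211803840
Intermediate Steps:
(134 + (-43 - 741)*(373 + 190))*480 = (134 - 784*563)*480 = (134 - 441392)*480 = -441258*480 = -211803840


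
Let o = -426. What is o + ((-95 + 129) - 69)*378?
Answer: -13656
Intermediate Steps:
o + ((-95 + 129) - 69)*378 = -426 + ((-95 + 129) - 69)*378 = -426 + (34 - 69)*378 = -426 - 35*378 = -426 - 13230 = -13656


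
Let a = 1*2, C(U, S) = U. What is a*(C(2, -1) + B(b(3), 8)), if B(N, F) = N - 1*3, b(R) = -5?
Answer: -12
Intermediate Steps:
B(N, F) = -3 + N (B(N, F) = N - 3 = -3 + N)
a = 2
a*(C(2, -1) + B(b(3), 8)) = 2*(2 + (-3 - 5)) = 2*(2 - 8) = 2*(-6) = -12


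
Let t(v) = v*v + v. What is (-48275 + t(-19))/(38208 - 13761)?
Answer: -47933/24447 ≈ -1.9607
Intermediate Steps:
t(v) = v + v**2 (t(v) = v**2 + v = v + v**2)
(-48275 + t(-19))/(38208 - 13761) = (-48275 - 19*(1 - 19))/(38208 - 13761) = (-48275 - 19*(-18))/24447 = (-48275 + 342)*(1/24447) = -47933*1/24447 = -47933/24447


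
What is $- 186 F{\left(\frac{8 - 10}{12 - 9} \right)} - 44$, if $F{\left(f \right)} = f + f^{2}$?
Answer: $- \frac{8}{3} \approx -2.6667$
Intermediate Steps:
$- 186 F{\left(\frac{8 - 10}{12 - 9} \right)} - 44 = - 186 \frac{8 - 10}{12 - 9} \left(1 + \frac{8 - 10}{12 - 9}\right) - 44 = - 186 - \frac{2}{3} \left(1 - \frac{2}{3}\right) - 44 = - 186 \left(-2\right) \frac{1}{3} \left(1 - \frac{2}{3}\right) - 44 = - 186 \left(- \frac{2 \left(1 - \frac{2}{3}\right)}{3}\right) - 44 = - 186 \left(\left(- \frac{2}{3}\right) \frac{1}{3}\right) - 44 = \left(-186\right) \left(- \frac{2}{9}\right) - 44 = \frac{124}{3} - 44 = - \frac{8}{3}$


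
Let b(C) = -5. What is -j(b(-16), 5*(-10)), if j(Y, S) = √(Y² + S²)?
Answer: -5*√101 ≈ -50.249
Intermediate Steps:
j(Y, S) = √(S² + Y²)
-j(b(-16), 5*(-10)) = -√((5*(-10))² + (-5)²) = -√((-50)² + 25) = -√(2500 + 25) = -√2525 = -5*√101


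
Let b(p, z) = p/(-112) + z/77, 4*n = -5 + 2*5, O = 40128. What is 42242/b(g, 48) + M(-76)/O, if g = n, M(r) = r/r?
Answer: 1193341231535/17295168 ≈ 68999.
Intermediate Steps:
M(r) = 1
n = 5/4 (n = (-5 + 2*5)/4 = (-5 + 10)/4 = (1/4)*5 = 5/4 ≈ 1.2500)
g = 5/4 ≈ 1.2500
b(p, z) = -p/112 + z/77 (b(p, z) = p*(-1/112) + z*(1/77) = -p/112 + z/77)
42242/b(g, 48) + M(-76)/O = 42242/(-1/112*5/4 + (1/77)*48) + 1/40128 = 42242/(-5/448 + 48/77) + 1*(1/40128) = 42242/(431/704) + 1/40128 = 42242*(704/431) + 1/40128 = 29738368/431 + 1/40128 = 1193341231535/17295168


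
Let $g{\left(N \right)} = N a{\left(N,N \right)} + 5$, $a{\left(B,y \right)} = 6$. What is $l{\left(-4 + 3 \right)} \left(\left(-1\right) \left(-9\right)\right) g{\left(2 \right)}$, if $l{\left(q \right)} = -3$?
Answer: $-459$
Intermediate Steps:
$g{\left(N \right)} = 5 + 6 N$ ($g{\left(N \right)} = N 6 + 5 = 6 N + 5 = 5 + 6 N$)
$l{\left(-4 + 3 \right)} \left(\left(-1\right) \left(-9\right)\right) g{\left(2 \right)} = - 3 \left(\left(-1\right) \left(-9\right)\right) \left(5 + 6 \cdot 2\right) = \left(-3\right) 9 \left(5 + 12\right) = \left(-27\right) 17 = -459$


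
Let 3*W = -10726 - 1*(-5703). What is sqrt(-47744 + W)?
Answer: I*sqrt(444765)/3 ≈ 222.3*I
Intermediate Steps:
W = -5023/3 (W = (-10726 - 1*(-5703))/3 = (-10726 + 5703)/3 = (1/3)*(-5023) = -5023/3 ≈ -1674.3)
sqrt(-47744 + W) = sqrt(-47744 - 5023/3) = sqrt(-148255/3) = I*sqrt(444765)/3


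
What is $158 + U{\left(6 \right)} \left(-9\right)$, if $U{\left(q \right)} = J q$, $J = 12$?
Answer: $-490$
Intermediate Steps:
$U{\left(q \right)} = 12 q$
$158 + U{\left(6 \right)} \left(-9\right) = 158 + 12 \cdot 6 \left(-9\right) = 158 + 72 \left(-9\right) = 158 - 648 = -490$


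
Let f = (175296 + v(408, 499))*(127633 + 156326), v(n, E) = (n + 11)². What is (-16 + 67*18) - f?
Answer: -99629001673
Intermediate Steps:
v(n, E) = (11 + n)²
f = 99629002863 (f = (175296 + (11 + 408)²)*(127633 + 156326) = (175296 + 419²)*283959 = (175296 + 175561)*283959 = 350857*283959 = 99629002863)
(-16 + 67*18) - f = (-16 + 67*18) - 1*99629002863 = (-16 + 1206) - 99629002863 = 1190 - 99629002863 = -99629001673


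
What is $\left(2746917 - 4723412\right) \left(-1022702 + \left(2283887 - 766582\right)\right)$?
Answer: $-977580356485$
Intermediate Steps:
$\left(2746917 - 4723412\right) \left(-1022702 + \left(2283887 - 766582\right)\right) = - 1976495 \left(-1022702 + \left(2283887 - 766582\right)\right) = - 1976495 \left(-1022702 + 1517305\right) = \left(-1976495\right) 494603 = -977580356485$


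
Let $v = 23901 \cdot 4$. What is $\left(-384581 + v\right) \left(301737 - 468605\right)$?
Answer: $48221014036$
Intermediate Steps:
$v = 95604$
$\left(-384581 + v\right) \left(301737 - 468605\right) = \left(-384581 + 95604\right) \left(301737 - 468605\right) = \left(-288977\right) \left(-166868\right) = 48221014036$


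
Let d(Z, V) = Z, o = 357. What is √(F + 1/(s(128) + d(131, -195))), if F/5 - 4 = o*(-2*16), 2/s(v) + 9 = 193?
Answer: 4*I*√518449405314/12053 ≈ 238.96*I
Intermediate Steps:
s(v) = 1/92 (s(v) = 2/(-9 + 193) = 2/184 = 2*(1/184) = 1/92)
F = -57100 (F = 20 + 5*(357*(-2*16)) = 20 + 5*(357*(-32)) = 20 + 5*(-11424) = 20 - 57120 = -57100)
√(F + 1/(s(128) + d(131, -195))) = √(-57100 + 1/(1/92 + 131)) = √(-57100 + 1/(12053/92)) = √(-57100 + 92/12053) = √(-688226208/12053) = 4*I*√518449405314/12053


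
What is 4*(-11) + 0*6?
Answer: -44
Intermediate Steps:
4*(-11) + 0*6 = -44 + 0 = -44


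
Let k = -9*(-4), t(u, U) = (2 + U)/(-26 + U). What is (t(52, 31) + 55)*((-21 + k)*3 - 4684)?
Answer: -1428812/5 ≈ -2.8576e+5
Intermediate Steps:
t(u, U) = (2 + U)/(-26 + U)
k = 36
(t(52, 31) + 55)*((-21 + k)*3 - 4684) = ((2 + 31)/(-26 + 31) + 55)*((-21 + 36)*3 - 4684) = (33/5 + 55)*(15*3 - 4684) = ((1/5)*33 + 55)*(45 - 4684) = (33/5 + 55)*(-4639) = (308/5)*(-4639) = -1428812/5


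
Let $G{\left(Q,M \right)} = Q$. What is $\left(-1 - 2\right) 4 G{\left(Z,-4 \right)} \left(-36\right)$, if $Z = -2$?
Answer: $-864$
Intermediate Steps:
$\left(-1 - 2\right) 4 G{\left(Z,-4 \right)} \left(-36\right) = \left(-1 - 2\right) 4 \left(-2\right) \left(-36\right) = \left(-3\right) 4 \left(-2\right) \left(-36\right) = \left(-12\right) \left(-2\right) \left(-36\right) = 24 \left(-36\right) = -864$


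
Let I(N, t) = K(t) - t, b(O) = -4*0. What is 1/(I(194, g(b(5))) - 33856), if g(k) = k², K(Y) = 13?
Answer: -1/33843 ≈ -2.9548e-5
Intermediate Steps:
b(O) = 0
I(N, t) = 13 - t
1/(I(194, g(b(5))) - 33856) = 1/((13 - 1*0²) - 33856) = 1/((13 - 1*0) - 33856) = 1/((13 + 0) - 33856) = 1/(13 - 33856) = 1/(-33843) = -1/33843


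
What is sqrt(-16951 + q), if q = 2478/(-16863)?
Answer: 3*I*sqrt(1214472457)/803 ≈ 130.2*I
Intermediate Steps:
q = -118/803 (q = 2478*(-1/16863) = -118/803 ≈ -0.14695)
sqrt(-16951 + q) = sqrt(-16951 - 118/803) = sqrt(-13611771/803) = 3*I*sqrt(1214472457)/803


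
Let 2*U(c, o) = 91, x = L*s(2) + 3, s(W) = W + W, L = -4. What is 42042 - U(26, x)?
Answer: 83993/2 ≈ 41997.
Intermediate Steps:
s(W) = 2*W
x = -13 (x = -8*2 + 3 = -4*4 + 3 = -16 + 3 = -13)
U(c, o) = 91/2 (U(c, o) = (½)*91 = 91/2)
42042 - U(26, x) = 42042 - 1*91/2 = 42042 - 91/2 = 83993/2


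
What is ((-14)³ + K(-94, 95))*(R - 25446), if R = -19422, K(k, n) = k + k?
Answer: 131552976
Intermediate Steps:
K(k, n) = 2*k
((-14)³ + K(-94, 95))*(R - 25446) = ((-14)³ + 2*(-94))*(-19422 - 25446) = (-2744 - 188)*(-44868) = -2932*(-44868) = 131552976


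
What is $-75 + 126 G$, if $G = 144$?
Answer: $18069$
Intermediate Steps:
$-75 + 126 G = -75 + 126 \cdot 144 = -75 + 18144 = 18069$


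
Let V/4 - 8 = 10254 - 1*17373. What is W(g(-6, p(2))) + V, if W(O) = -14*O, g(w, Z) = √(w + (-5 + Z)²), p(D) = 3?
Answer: -28444 - 14*I*√2 ≈ -28444.0 - 19.799*I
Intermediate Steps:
V = -28444 (V = 32 + 4*(10254 - 1*17373) = 32 + 4*(10254 - 17373) = 32 + 4*(-7119) = 32 - 28476 = -28444)
W(g(-6, p(2))) + V = -14*√(-6 + (-5 + 3)²) - 28444 = -14*√(-6 + (-2)²) - 28444 = -14*√(-6 + 4) - 28444 = -14*I*√2 - 28444 = -28444 - 14*I*√2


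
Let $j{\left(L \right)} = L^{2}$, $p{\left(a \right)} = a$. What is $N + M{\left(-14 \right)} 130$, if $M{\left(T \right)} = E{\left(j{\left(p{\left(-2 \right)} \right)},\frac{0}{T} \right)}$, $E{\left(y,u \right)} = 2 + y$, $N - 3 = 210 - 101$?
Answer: $892$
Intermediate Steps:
$N = 112$ ($N = 3 + \left(210 - 101\right) = 3 + 109 = 112$)
$M{\left(T \right)} = 6$ ($M{\left(T \right)} = 2 + \left(-2\right)^{2} = 2 + 4 = 6$)
$N + M{\left(-14 \right)} 130 = 112 + 6 \cdot 130 = 112 + 780 = 892$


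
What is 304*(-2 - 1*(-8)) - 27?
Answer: 1797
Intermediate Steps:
304*(-2 - 1*(-8)) - 27 = 304*(-2 + 8) - 27 = 304*6 - 27 = 1824 - 27 = 1797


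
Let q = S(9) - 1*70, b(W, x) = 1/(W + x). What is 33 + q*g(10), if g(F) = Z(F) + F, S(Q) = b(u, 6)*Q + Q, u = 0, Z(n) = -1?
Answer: -1005/2 ≈ -502.50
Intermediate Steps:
S(Q) = 7*Q/6 (S(Q) = Q/(0 + 6) + Q = Q/6 + Q = 7*Q/6)
g(F) = -1 + F
q = -119/2 (q = (7/6)*9 - 1*70 = 21/2 - 70 = -119/2 ≈ -59.500)
33 + q*g(10) = 33 - 119*(-1 + 10)/2 = 33 - 119/2*9 = 33 - 1071/2 = -1005/2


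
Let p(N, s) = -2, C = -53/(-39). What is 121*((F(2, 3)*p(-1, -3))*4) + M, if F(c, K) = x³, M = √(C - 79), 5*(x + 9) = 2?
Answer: 76962776/125 + 2*I*√29523/39 ≈ 6.157e+5 + 8.8114*I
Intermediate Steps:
C = 53/39 (C = -53*(-1/39) = 53/39 ≈ 1.3590)
x = -43/5 (x = -9 + (⅕)*2 = -9 + ⅖ = -43/5 ≈ -8.6000)
M = 2*I*√29523/39 (M = √(53/39 - 79) = √(-3028/39) = 2*I*√29523/39 ≈ 8.8114*I)
F(c, K) = -79507/125 (F(c, K) = (-43/5)³ = -79507/125)
121*((F(2, 3)*p(-1, -3))*4) + M = 121*(-79507/125*(-2)*4) + 2*I*√29523/39 = 121*((159014/125)*4) + 2*I*√29523/39 = 121*(636056/125) + 2*I*√29523/39 = 76962776/125 + 2*I*√29523/39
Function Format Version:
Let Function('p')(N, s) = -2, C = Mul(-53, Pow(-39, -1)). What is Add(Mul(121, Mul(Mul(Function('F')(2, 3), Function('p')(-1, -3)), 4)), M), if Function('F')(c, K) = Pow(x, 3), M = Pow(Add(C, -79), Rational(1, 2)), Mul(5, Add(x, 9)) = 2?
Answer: Add(Rational(76962776, 125), Mul(Rational(2, 39), I, Pow(29523, Rational(1, 2)))) ≈ Add(6.1570e+5, Mul(8.8114, I))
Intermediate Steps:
C = Rational(53, 39) (C = Mul(-53, Rational(-1, 39)) = Rational(53, 39) ≈ 1.3590)
x = Rational(-43, 5) (x = Add(-9, Mul(Rational(1, 5), 2)) = Add(-9, Rational(2, 5)) = Rational(-43, 5) ≈ -8.6000)
M = Mul(Rational(2, 39), I, Pow(29523, Rational(1, 2))) (M = Pow(Add(Rational(53, 39), -79), Rational(1, 2)) = Pow(Rational(-3028, 39), Rational(1, 2)) = Mul(Rational(2, 39), I, Pow(29523, Rational(1, 2))) ≈ Mul(8.8114, I))
Function('F')(c, K) = Rational(-79507, 125) (Function('F')(c, K) = Pow(Rational(-43, 5), 3) = Rational(-79507, 125))
Add(Mul(121, Mul(Mul(Function('F')(2, 3), Function('p')(-1, -3)), 4)), M) = Add(Mul(121, Mul(Mul(Rational(-79507, 125), -2), 4)), Mul(Rational(2, 39), I, Pow(29523, Rational(1, 2)))) = Add(Mul(121, Mul(Rational(159014, 125), 4)), Mul(Rational(2, 39), I, Pow(29523, Rational(1, 2)))) = Add(Mul(121, Rational(636056, 125)), Mul(Rational(2, 39), I, Pow(29523, Rational(1, 2)))) = Add(Rational(76962776, 125), Mul(Rational(2, 39), I, Pow(29523, Rational(1, 2))))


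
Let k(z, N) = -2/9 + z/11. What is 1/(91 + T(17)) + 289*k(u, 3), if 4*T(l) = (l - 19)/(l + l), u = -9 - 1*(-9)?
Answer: -3575474/55683 ≈ -64.211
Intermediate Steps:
u = 0 (u = -9 + 9 = 0)
T(l) = (-19 + l)/(8*l) (T(l) = ((l - 19)/(l + l))/4 = ((-19 + l)/((2*l)))/4 = ((-19 + l)*(1/(2*l)))/4 = ((-19 + l)/(2*l))/4 = (-19 + l)/(8*l))
k(z, N) = -2/9 + z/11 (k(z, N) = -2*⅑ + z*(1/11) = -2/9 + z/11)
1/(91 + T(17)) + 289*k(u, 3) = 1/(91 + (⅛)*(-19 + 17)/17) + 289*(-2/9 + (1/11)*0) = 1/(91 + (⅛)*(1/17)*(-2)) + 289*(-2/9 + 0) = 1/(91 - 1/68) + 289*(-2/9) = 1/(6187/68) - 578/9 = 68/6187 - 578/9 = -3575474/55683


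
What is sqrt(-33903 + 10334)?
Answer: 7*I*sqrt(481) ≈ 153.52*I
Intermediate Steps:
sqrt(-33903 + 10334) = sqrt(-23569) = 7*I*sqrt(481)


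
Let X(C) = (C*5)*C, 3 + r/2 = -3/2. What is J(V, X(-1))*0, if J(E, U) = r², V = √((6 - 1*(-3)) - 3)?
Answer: 0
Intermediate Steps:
r = -9 (r = -6 + 2*(-3/2) = -6 - 3 = -9)
X(C) = 5*C² (X(C) = (5*C)*C = 5*C²)
V = √6 (V = √((6 + 3) - 3) = √(9 - 3) = √6 ≈ 2.4495)
J(E, U) = 81 (J(E, U) = (-9)² = 81)
J(V, X(-1))*0 = 81*0 = 0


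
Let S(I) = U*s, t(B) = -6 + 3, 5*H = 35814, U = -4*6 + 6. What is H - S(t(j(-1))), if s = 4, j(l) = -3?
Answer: 36174/5 ≈ 7234.8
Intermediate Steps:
U = -18 (U = -24 + 6 = -18)
H = 35814/5 (H = (⅕)*35814 = 35814/5 ≈ 7162.8)
t(B) = -3
S(I) = -72 (S(I) = -18*4 = -72)
H - S(t(j(-1))) = 35814/5 - 1*(-72) = 35814/5 + 72 = 36174/5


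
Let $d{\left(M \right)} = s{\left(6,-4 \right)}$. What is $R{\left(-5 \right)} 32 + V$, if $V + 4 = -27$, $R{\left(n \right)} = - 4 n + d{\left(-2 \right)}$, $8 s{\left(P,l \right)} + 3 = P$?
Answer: $621$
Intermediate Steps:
$s{\left(P,l \right)} = - \frac{3}{8} + \frac{P}{8}$
$d{\left(M \right)} = \frac{3}{8}$ ($d{\left(M \right)} = - \frac{3}{8} + \frac{1}{8} \cdot 6 = - \frac{3}{8} + \frac{3}{4} = \frac{3}{8}$)
$R{\left(n \right)} = \frac{3}{8} - 4 n$ ($R{\left(n \right)} = - 4 n + \frac{3}{8} = \frac{3}{8} - 4 n$)
$V = -31$ ($V = -4 - 27 = -31$)
$R{\left(-5 \right)} 32 + V = \left(\frac{3}{8} - -20\right) 32 - 31 = \left(\frac{3}{8} + 20\right) 32 - 31 = \frac{163}{8} \cdot 32 - 31 = 652 - 31 = 621$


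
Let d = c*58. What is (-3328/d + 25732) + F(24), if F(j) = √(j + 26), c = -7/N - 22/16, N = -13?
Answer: 65094892/2523 + 5*√2 ≈ 25808.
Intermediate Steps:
c = -87/104 (c = -7/(-13) - 22/16 = -7*(-1/13) - 22*1/16 = 7/13 - 11/8 = -87/104 ≈ -0.83654)
d = -2523/52 (d = -87/104*58 = -2523/52 ≈ -48.519)
F(j) = √(26 + j)
(-3328/d + 25732) + F(24) = (-3328/(-2523/52) + 25732) + √(26 + 24) = (-3328*(-52/2523) + 25732) + √50 = (173056/2523 + 25732) + 5*√2 = 65094892/2523 + 5*√2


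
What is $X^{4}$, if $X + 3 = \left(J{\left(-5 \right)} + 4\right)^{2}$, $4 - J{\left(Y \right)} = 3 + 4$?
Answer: $16$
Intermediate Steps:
$J{\left(Y \right)} = -3$ ($J{\left(Y \right)} = 4 - \left(3 + 4\right) = 4 - 7 = -3$)
$X = -2$ ($X = -3 + \left(-3 + 4\right)^{2} = -3 + 1^{2} = -3 + 1 = -2$)
$X^{4} = \left(-2\right)^{4} = 16$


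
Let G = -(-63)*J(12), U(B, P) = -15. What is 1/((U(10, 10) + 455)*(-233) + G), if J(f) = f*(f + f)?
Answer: -1/84376 ≈ -1.1852e-5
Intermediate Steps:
J(f) = 2*f² (J(f) = f*(2*f) = 2*f²)
G = 18144 (G = -(-63)*2*12² = -(-63)*2*144 = -(-63)*288 = -21*(-864) = 18144)
1/((U(10, 10) + 455)*(-233) + G) = 1/((-15 + 455)*(-233) + 18144) = 1/(440*(-233) + 18144) = 1/(-102520 + 18144) = 1/(-84376) = -1/84376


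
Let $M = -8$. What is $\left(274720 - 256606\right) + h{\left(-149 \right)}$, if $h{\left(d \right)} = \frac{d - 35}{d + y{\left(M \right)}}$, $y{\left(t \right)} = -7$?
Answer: $\frac{706492}{39} \approx 18115.0$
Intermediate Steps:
$h{\left(d \right)} = \frac{-35 + d}{-7 + d}$ ($h{\left(d \right)} = \frac{d - 35}{d - 7} = \frac{-35 + d}{-7 + d}$)
$\left(274720 - 256606\right) + h{\left(-149 \right)} = \left(274720 - 256606\right) + \frac{-35 - 149}{-7 - 149} = 18114 + \frac{1}{-156} \left(-184\right) = 18114 - - \frac{46}{39} = 18114 + \frac{46}{39} = \frac{706492}{39}$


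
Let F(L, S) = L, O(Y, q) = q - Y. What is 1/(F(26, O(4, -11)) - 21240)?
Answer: -1/21214 ≈ -4.7139e-5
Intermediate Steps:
1/(F(26, O(4, -11)) - 21240) = 1/(26 - 21240) = 1/(-21214) = -1/21214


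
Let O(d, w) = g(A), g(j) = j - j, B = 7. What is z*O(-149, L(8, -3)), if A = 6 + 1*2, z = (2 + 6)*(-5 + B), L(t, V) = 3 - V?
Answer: 0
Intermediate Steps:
z = 16 (z = (2 + 6)*(-5 + 7) = 8*2 = 16)
A = 8 (A = 6 + 2 = 8)
g(j) = 0
O(d, w) = 0
z*O(-149, L(8, -3)) = 16*0 = 0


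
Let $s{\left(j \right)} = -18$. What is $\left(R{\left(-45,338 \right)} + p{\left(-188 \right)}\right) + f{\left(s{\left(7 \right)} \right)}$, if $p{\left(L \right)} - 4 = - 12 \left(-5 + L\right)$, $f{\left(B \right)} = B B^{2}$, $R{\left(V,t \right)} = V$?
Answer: $-3557$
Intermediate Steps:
$f{\left(B \right)} = B^{3}$
$p{\left(L \right)} = 64 - 12 L$ ($p{\left(L \right)} = 4 - 12 \left(-5 + L\right) = 4 - \left(-60 + 12 L\right) = 64 - 12 L$)
$\left(R{\left(-45,338 \right)} + p{\left(-188 \right)}\right) + f{\left(s{\left(7 \right)} \right)} = \left(-45 + \left(64 - -2256\right)\right) + \left(-18\right)^{3} = \left(-45 + \left(64 + 2256\right)\right) - 5832 = \left(-45 + 2320\right) - 5832 = 2275 - 5832 = -3557$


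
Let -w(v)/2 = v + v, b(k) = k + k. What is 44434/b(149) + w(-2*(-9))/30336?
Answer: 28081841/188336 ≈ 149.10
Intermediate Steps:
b(k) = 2*k
w(v) = -4*v (w(v) = -2*(v + v) = -4*v)
44434/b(149) + w(-2*(-9))/30336 = 44434/((2*149)) - (-8)*(-9)/30336 = 44434/298 - 4*18*(1/30336) = 44434*(1/298) - 72*1/30336 = 22217/149 - 3/1264 = 28081841/188336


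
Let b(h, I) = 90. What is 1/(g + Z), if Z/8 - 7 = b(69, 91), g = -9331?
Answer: -1/8555 ≈ -0.00011689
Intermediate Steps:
Z = 776 (Z = 56 + 8*90 = 56 + 720 = 776)
1/(g + Z) = 1/(-9331 + 776) = 1/(-8555) = -1/8555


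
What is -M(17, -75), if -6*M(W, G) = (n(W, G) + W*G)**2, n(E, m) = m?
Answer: 303750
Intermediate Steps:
M(W, G) = -(G + G*W)**2/6 (M(W, G) = -(G + W*G)**2/6 = -(G + G*W)**2/6)
-M(17, -75) = -(-1)*(-75)**2*(1 + 17)**2/6 = -(-1)*5625*18**2/6 = -(-1)*5625*324/6 = -1*(-303750) = 303750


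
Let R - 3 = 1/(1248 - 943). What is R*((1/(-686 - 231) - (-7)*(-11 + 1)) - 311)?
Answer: -320030248/279685 ≈ -1144.3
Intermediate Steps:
R = 916/305 (R = 3 + 1/(1248 - 943) = 3 + 1/305 = 916/305 ≈ 3.0033)
R*((1/(-686 - 231) - (-7)*(-11 + 1)) - 311) = 916*((1/(-686 - 231) - (-7)*(-11 + 1)) - 311)/305 = 916*((1/(-917) - (-7)*(-10)) - 311)/305 = 916*((-1/917 - 1*70) - 311)/305 = 916*((-1/917 - 70) - 311)/305 = 916*(-64191/917 - 311)/305 = (916/305)*(-349378/917) = -320030248/279685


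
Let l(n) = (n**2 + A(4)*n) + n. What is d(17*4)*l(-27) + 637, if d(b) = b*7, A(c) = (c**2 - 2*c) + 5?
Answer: 167713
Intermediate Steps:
A(c) = 5 + c**2 - 2*c
d(b) = 7*b
l(n) = n**2 + 14*n (l(n) = (n**2 + (5 + 4**2 - 2*4)*n) + n = (n**2 + (5 + 16 - 8)*n) + n = (n**2 + 13*n) + n = n**2 + 14*n)
d(17*4)*l(-27) + 637 = (7*(17*4))*(-27*(14 - 27)) + 637 = (7*68)*(-27*(-13)) + 637 = 476*351 + 637 = 167076 + 637 = 167713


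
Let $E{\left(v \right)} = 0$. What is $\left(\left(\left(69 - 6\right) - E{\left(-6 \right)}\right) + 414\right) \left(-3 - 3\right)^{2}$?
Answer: $17172$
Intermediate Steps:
$\left(\left(\left(69 - 6\right) - E{\left(-6 \right)}\right) + 414\right) \left(-3 - 3\right)^{2} = \left(\left(\left(69 - 6\right) - 0\right) + 414\right) \left(-3 - 3\right)^{2} = \left(\left(\left(69 - 6\right) + 0\right) + 414\right) \left(-6\right)^{2} = \left(\left(63 + 0\right) + 414\right) 36 = \left(63 + 414\right) 36 = 477 \cdot 36 = 17172$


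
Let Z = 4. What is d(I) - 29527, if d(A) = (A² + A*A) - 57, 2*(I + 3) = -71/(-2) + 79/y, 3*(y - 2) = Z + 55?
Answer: -981371719/33800 ≈ -29035.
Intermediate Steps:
y = 65/3 (y = 2 + (4 + 55)/3 = 2 + (⅓)*59 = 2 + 59/3 = 65/3 ≈ 21.667)
I = 4309/260 (I = -3 + (-71/(-2) + 79/(65/3))/2 = -3 + (-71*(-½) + 79*(3/65))/2 = -3 + (71/2 + 237/65)/2 = -3 + (½)*(5089/130) = -3 + 5089/260 = 4309/260 ≈ 16.573)
d(A) = -57 + 2*A² (d(A) = (A² + A²) - 57 = 2*A² - 57 = -57 + 2*A²)
d(I) - 29527 = (-57 + 2*(4309/260)²) - 29527 = (-57 + 2*(18567481/67600)) - 29527 = (-57 + 18567481/33800) - 29527 = 16640881/33800 - 29527 = -981371719/33800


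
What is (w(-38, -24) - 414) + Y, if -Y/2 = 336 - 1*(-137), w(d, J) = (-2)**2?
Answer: -1356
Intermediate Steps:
w(d, J) = 4
Y = -946 (Y = -2*(336 - 1*(-137)) = -2*(336 + 137) = -2*473 = -946)
(w(-38, -24) - 414) + Y = (4 - 414) - 946 = -410 - 946 = -1356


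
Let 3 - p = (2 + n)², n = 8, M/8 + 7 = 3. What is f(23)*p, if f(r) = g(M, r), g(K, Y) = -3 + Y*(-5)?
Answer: 11446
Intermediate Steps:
M = -32 (M = -56 + 8*3 = -56 + 24 = -32)
g(K, Y) = -3 - 5*Y
f(r) = -3 - 5*r
p = -97 (p = 3 - (2 + 8)² = 3 - 1*10² = 3 - 1*100 = 3 - 100 = -97)
f(23)*p = (-3 - 5*23)*(-97) = (-3 - 115)*(-97) = -118*(-97) = 11446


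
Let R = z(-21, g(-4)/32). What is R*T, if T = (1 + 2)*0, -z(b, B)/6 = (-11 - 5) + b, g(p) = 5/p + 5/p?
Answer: 0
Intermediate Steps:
g(p) = 10/p
z(b, B) = 96 - 6*b (z(b, B) = -6*((-11 - 5) + b) = -6*(-16 + b) = 96 - 6*b)
R = 222 (R = 96 - 6*(-21) = 96 + 126 = 222)
T = 0 (T = 3*0 = 0)
R*T = 222*0 = 0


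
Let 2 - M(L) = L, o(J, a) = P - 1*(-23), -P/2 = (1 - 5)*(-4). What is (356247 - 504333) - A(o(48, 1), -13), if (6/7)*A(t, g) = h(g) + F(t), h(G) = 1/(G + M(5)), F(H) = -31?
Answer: -14212777/96 ≈ -1.4805e+5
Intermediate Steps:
P = -32 (P = -2*(1 - 5)*(-4) = -(-8)*(-4) = -2*16 = -32)
o(J, a) = -9 (o(J, a) = -32 - 1*(-23) = -32 + 23 = -9)
M(L) = 2 - L
h(G) = 1/(-3 + G) (h(G) = 1/(G + (2 - 1*5)) = 1/(G + (2 - 5)) = 1/(G - 3) = 1/(-3 + G))
A(t, g) = -217/6 + 7/(6*(-3 + g)) (A(t, g) = 7*(1/(-3 + g) - 31)/6 = 7*(-31 + 1/(-3 + g))/6 = -217/6 + 7/(6*(-3 + g)))
(356247 - 504333) - A(o(48, 1), -13) = (356247 - 504333) - 7*(94 - 31*(-13))/(6*(-3 - 13)) = -148086 - 7*(94 + 403)/(6*(-16)) = -148086 - 7*(-1)*497/(6*16) = -148086 - 1*(-3479/96) = -148086 + 3479/96 = -14212777/96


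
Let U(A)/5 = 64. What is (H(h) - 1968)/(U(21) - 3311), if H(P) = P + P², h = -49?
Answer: -128/997 ≈ -0.12839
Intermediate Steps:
U(A) = 320 (U(A) = 5*64 = 320)
(H(h) - 1968)/(U(21) - 3311) = (-49*(1 - 49) - 1968)/(320 - 3311) = (-49*(-48) - 1968)/(-2991) = (2352 - 1968)*(-1/2991) = 384*(-1/2991) = -128/997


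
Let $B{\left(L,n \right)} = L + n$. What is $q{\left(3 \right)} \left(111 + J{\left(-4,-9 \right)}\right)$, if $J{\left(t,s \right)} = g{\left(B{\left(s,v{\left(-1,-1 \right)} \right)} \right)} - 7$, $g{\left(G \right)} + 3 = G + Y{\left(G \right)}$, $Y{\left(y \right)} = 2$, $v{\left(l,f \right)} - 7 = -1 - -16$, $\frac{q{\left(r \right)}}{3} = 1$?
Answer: $348$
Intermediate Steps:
$q{\left(r \right)} = 3$ ($q{\left(r \right)} = 3 \cdot 1 = 3$)
$v{\left(l,f \right)} = 22$ ($v{\left(l,f \right)} = 7 - -15 = 7 + \left(-1 + 16\right) = 7 + 15 = 22$)
$g{\left(G \right)} = -1 + G$ ($g{\left(G \right)} = -3 + \left(G + 2\right) = -3 + \left(2 + G\right) = -1 + G$)
$J{\left(t,s \right)} = 14 + s$ ($J{\left(t,s \right)} = \left(-1 + \left(s + 22\right)\right) - 7 = \left(-1 + \left(22 + s\right)\right) - 7 = \left(21 + s\right) - 7 = 14 + s$)
$q{\left(3 \right)} \left(111 + J{\left(-4,-9 \right)}\right) = 3 \left(111 + \left(14 - 9\right)\right) = 3 \left(111 + 5\right) = 3 \cdot 116 = 348$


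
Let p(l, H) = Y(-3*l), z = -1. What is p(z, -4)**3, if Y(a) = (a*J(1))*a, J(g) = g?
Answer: 729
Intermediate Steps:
Y(a) = a**2 (Y(a) = (a*1)*a = a*a = a**2)
p(l, H) = 9*l**2 (p(l, H) = (-3*l)**2 = 9*l**2)
p(z, -4)**3 = (9*(-1)**2)**3 = (9*1)**3 = 9**3 = 729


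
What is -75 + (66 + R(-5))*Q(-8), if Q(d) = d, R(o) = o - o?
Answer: -603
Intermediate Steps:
R(o) = 0
-75 + (66 + R(-5))*Q(-8) = -75 + (66 + 0)*(-8) = -75 + 66*(-8) = -75 - 528 = -603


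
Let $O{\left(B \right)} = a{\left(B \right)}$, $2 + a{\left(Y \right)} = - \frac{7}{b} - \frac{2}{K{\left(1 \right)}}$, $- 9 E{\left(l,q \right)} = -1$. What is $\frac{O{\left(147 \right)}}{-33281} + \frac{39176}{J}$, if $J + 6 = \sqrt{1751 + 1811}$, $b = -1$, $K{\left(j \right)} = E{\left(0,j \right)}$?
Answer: $\frac{3911472287}{58674403} + \frac{19588 \sqrt{3562}}{1763} \approx 729.77$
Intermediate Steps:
$E{\left(l,q \right)} = \frac{1}{9}$ ($E{\left(l,q \right)} = \left(- \frac{1}{9}\right) \left(-1\right) = \frac{1}{9}$)
$K{\left(j \right)} = \frac{1}{9}$
$a{\left(Y \right)} = -13$ ($a{\left(Y \right)} = -2 - \left(-7 + 18\right) = -2 - 11 = -13$)
$O{\left(B \right)} = -13$
$J = -6 + \sqrt{3562}$ ($J = -6 + \sqrt{1751 + 1811} = -6 + \sqrt{3562} \approx 53.682$)
$\frac{O{\left(147 \right)}}{-33281} + \frac{39176}{J} = - \frac{13}{-33281} + \frac{39176}{-6 + \sqrt{3562}} = \left(-13\right) \left(- \frac{1}{33281}\right) + \frac{39176}{-6 + \sqrt{3562}} = \frac{13}{33281} + \frac{39176}{-6 + \sqrt{3562}}$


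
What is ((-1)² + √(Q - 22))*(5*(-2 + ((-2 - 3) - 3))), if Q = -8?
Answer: -50 - 50*I*√30 ≈ -50.0 - 273.86*I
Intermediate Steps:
((-1)² + √(Q - 22))*(5*(-2 + ((-2 - 3) - 3))) = ((-1)² + √(-8 - 22))*(5*(-2 + ((-2 - 3) - 3))) = (1 + √(-30))*(5*(-2 + (-5 - 3))) = (1 + I*√30)*(5*(-2 - 8)) = (1 + I*√30)*(5*(-10)) = (1 + I*√30)*(-50) = -50 - 50*I*√30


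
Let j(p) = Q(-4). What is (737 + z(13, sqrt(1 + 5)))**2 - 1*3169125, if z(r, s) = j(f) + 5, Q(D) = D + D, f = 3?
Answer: -2630369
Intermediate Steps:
Q(D) = 2*D
j(p) = -8 (j(p) = 2*(-4) = -8)
z(r, s) = -3 (z(r, s) = -8 + 5 = -3)
(737 + z(13, sqrt(1 + 5)))**2 - 1*3169125 = (737 - 3)**2 - 1*3169125 = 734**2 - 3169125 = 538756 - 3169125 = -2630369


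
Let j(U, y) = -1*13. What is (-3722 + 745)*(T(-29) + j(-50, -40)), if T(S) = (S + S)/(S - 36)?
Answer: 180223/5 ≈ 36045.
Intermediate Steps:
j(U, y) = -13
T(S) = 2*S/(-36 + S) (T(S) = (2*S)/(-36 + S) = 2*S/(-36 + S))
(-3722 + 745)*(T(-29) + j(-50, -40)) = (-3722 + 745)*(2*(-29)/(-36 - 29) - 13) = -2977*(2*(-29)/(-65) - 13) = -2977*(2*(-29)*(-1/65) - 13) = -2977*(58/65 - 13) = -2977*(-787/65) = 180223/5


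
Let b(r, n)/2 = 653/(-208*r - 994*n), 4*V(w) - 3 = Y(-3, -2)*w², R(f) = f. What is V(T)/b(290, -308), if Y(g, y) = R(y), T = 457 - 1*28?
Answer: -11310699591/653 ≈ -1.7321e+7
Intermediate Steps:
T = 429 (T = 457 - 28 = 429)
Y(g, y) = y
V(w) = ¾ - w²/2 (V(w) = ¾ + (-2*w²)/4 = ¾ - w²/2)
b(r, n) = 1306/(-994*n - 208*r) (b(r, n) = 2*(653/(-208*r - 994*n)) = 2*(653/(-994*n - 208*r)) = 1306/(-994*n - 208*r))
V(T)/b(290, -308) = (¾ - ½*429²)/((-653/(104*290 + 497*(-308)))) = (¾ - ½*184041)/((-653/(30160 - 153076))) = (¾ - 184041/2)/((-653/(-122916))) = -368079/(4*((-653*(-1/122916)))) = -368079/(4*653/122916) = -368079/4*122916/653 = -11310699591/653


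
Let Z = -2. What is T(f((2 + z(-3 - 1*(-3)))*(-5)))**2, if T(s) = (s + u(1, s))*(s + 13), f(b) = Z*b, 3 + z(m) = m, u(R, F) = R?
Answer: 729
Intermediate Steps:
z(m) = -3 + m
f(b) = -2*b
T(s) = (1 + s)*(13 + s) (T(s) = (s + 1)*(s + 13) = (1 + s)*(13 + s))
T(f((2 + z(-3 - 1*(-3)))*(-5)))**2 = (13 + (-2*(2 + (-3 + (-3 - 1*(-3))))*(-5))**2 + 14*(-2*(2 + (-3 + (-3 - 1*(-3))))*(-5)))**2 = (13 + (-2*(2 + (-3 + (-3 + 3)))*(-5))**2 + 14*(-2*(2 + (-3 + (-3 + 3)))*(-5)))**2 = (13 + (-2*(2 + (-3 + 0))*(-5))**2 + 14*(-2*(2 + (-3 + 0))*(-5)))**2 = (13 + (-2*(2 - 3)*(-5))**2 + 14*(-2*(2 - 3)*(-5)))**2 = (13 + (-(-2)*(-5))**2 + 14*(-(-2)*(-5)))**2 = (13 + (-2*5)**2 + 14*(-2*5))**2 = (13 + (-10)**2 + 14*(-10))**2 = (13 + 100 - 140)**2 = (-27)**2 = 729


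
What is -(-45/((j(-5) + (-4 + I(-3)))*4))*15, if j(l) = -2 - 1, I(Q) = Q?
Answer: -135/8 ≈ -16.875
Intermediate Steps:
j(l) = -3
-(-45/((j(-5) + (-4 + I(-3)))*4))*15 = -(-45/((-3 + (-4 - 3))*4))*15 = -(-45/((-3 - 7)*4))*15 = -(-45/((-10*4)))*15 = -(-45/(-40))*15 = -(-45*(-1)/40)*15 = -(-3*(-3/8))*15 = -9*15/8 = -1*135/8 = -135/8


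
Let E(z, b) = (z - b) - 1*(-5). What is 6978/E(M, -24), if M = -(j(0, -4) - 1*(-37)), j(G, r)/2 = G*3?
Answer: -3489/4 ≈ -872.25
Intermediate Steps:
j(G, r) = 6*G (j(G, r) = 2*(G*3) = 2*(3*G) = 6*G)
M = -37 (M = -(6*0 - 1*(-37)) = -(0 + 37) = -1*37 = -37)
E(z, b) = 5 + z - b (E(z, b) = (z - b) + 5 = 5 + z - b)
6978/E(M, -24) = 6978/(5 - 37 - 1*(-24)) = 6978/(5 - 37 + 24) = 6978/(-8) = 6978*(-1/8) = -3489/4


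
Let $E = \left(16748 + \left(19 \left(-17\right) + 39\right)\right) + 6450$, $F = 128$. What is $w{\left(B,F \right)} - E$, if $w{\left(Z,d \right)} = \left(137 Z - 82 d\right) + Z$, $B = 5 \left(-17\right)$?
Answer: $-45140$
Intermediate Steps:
$B = -85$
$E = 22914$ ($E = \left(16748 + \left(-323 + 39\right)\right) + 6450 = \left(16748 - 284\right) + 6450 = 16464 + 6450 = 22914$)
$w{\left(Z,d \right)} = - 82 d + 138 Z$ ($w{\left(Z,d \right)} = \left(- 82 d + 137 Z\right) + Z = - 82 d + 138 Z$)
$w{\left(B,F \right)} - E = \left(\left(-82\right) 128 + 138 \left(-85\right)\right) - 22914 = \left(-10496 - 11730\right) - 22914 = -22226 - 22914 = -45140$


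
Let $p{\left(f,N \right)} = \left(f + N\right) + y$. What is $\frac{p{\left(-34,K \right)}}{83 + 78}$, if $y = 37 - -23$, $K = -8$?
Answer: $\frac{18}{161} \approx 0.1118$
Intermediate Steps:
$y = 60$ ($y = 37 + 23 = 60$)
$p{\left(f,N \right)} = 60 + N + f$ ($p{\left(f,N \right)} = \left(f + N\right) + 60 = \left(N + f\right) + 60 = 60 + N + f$)
$\frac{p{\left(-34,K \right)}}{83 + 78} = \frac{60 - 8 - 34}{83 + 78} = \frac{18}{161}$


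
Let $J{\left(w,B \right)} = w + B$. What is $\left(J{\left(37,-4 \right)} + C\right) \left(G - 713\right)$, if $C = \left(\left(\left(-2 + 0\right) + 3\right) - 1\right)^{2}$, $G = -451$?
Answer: $-38412$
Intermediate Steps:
$J{\left(w,B \right)} = B + w$
$C = 0$ ($C = \left(\left(-2 + 3\right) - 1\right)^{2} = \left(1 - 1\right)^{2} = 0^{2} = 0$)
$\left(J{\left(37,-4 \right)} + C\right) \left(G - 713\right) = \left(\left(-4 + 37\right) + 0\right) \left(-451 - 713\right) = \left(33 + 0\right) \left(-451 - 713\right) = 33 \left(-1164\right) = -38412$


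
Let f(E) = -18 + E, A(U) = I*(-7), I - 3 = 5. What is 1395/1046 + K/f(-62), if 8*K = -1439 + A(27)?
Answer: 245657/66944 ≈ 3.6696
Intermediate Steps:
I = 8 (I = 3 + 5 = 8)
A(U) = -56 (A(U) = 8*(-7) = -56)
K = -1495/8 (K = (-1439 - 56)/8 = (⅛)*(-1495) = -1495/8 ≈ -186.88)
1395/1046 + K/f(-62) = 1395/1046 - 1495/(8*(-18 - 62)) = 1395*(1/1046) - 1495/8/(-80) = 1395/1046 - 1495/8*(-1/80) = 1395/1046 + 299/128 = 245657/66944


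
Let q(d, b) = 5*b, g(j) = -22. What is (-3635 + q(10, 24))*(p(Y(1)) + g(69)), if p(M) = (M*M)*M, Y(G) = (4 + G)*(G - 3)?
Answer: 3592330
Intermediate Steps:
Y(G) = (-3 + G)*(4 + G) (Y(G) = (4 + G)*(-3 + G) = (-3 + G)*(4 + G))
p(M) = M³ (p(M) = M²*M = M³)
(-3635 + q(10, 24))*(p(Y(1)) + g(69)) = (-3635 + 5*24)*((-12 + 1 + 1²)³ - 22) = (-3635 + 120)*((-12 + 1 + 1)³ - 22) = -3515*((-10)³ - 22) = -3515*(-1000 - 22) = -3515*(-1022) = 3592330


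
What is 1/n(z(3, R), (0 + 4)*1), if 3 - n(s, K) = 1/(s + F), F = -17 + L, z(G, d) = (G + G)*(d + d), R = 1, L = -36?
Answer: 41/124 ≈ 0.33065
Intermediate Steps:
z(G, d) = 4*G*d (z(G, d) = (2*G)*(2*d) = 4*G*d)
F = -53 (F = -17 - 36 = -53)
n(s, K) = 3 - 1/(-53 + s) (n(s, K) = 3 - 1/(s - 53) = 3 - 1/(-53 + s))
1/n(z(3, R), (0 + 4)*1) = 1/((-160 + 3*(4*3*1))/(-53 + 4*3*1)) = 1/((-160 + 3*12)/(-53 + 12)) = 1/((-160 + 36)/(-41)) = 1/(-1/41*(-124)) = 1/(124/41) = 41/124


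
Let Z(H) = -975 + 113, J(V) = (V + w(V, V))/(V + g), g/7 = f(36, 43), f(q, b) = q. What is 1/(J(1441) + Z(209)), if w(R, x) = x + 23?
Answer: -1693/1456461 ≈ -0.0011624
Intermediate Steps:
g = 252 (g = 7*36 = 252)
w(R, x) = 23 + x
J(V) = (23 + 2*V)/(252 + V) (J(V) = (V + (23 + V))/(V + 252) = (23 + 2*V)/(252 + V))
Z(H) = -862
1/(J(1441) + Z(209)) = 1/((23 + 2*1441)/(252 + 1441) - 862) = 1/((23 + 2882)/1693 - 862) = 1/((1/1693)*2905 - 862) = 1/(2905/1693 - 862) = 1/(-1456461/1693) = -1693/1456461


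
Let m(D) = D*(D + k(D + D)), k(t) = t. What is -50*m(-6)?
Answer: -5400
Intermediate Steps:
m(D) = 3*D**2 (m(D) = D*(D + (D + D)) = D*(D + 2*D) = D*(3*D) = 3*D**2)
-50*m(-6) = -150*(-6)**2 = -150*36 = -50*108 = -5400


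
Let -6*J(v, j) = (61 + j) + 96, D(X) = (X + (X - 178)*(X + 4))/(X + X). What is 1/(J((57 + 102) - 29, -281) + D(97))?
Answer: -291/6112 ≈ -0.047611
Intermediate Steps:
D(X) = (X + (-178 + X)*(4 + X))/(2*X) (D(X) = (X + (-178 + X)*(4 + X))/((2*X)) = (X + (-178 + X)*(4 + X))*(1/(2*X)) = (X + (-178 + X)*(4 + X))/(2*X))
J(v, j) = -157/6 - j/6 (J(v, j) = -((61 + j) + 96)/6 = -(157 + j)/6 = -157/6 - j/6)
1/(J((57 + 102) - 29, -281) + D(97)) = 1/((-157/6 - ⅙*(-281)) + (½)*(-712 + 97*(-173 + 97))/97) = 1/((-157/6 + 281/6) + (½)*(1/97)*(-712 + 97*(-76))) = 1/(62/3 + (½)*(1/97)*(-712 - 7372)) = 1/(62/3 + (½)*(1/97)*(-8084)) = 1/(62/3 - 4042/97) = 1/(-6112/291) = -291/6112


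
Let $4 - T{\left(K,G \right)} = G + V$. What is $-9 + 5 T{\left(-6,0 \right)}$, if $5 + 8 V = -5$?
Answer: $\frac{69}{4} \approx 17.25$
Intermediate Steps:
$V = - \frac{5}{4}$ ($V = - \frac{5}{8} + \frac{1}{8} \left(-5\right) = - \frac{5}{8} - \frac{5}{8} = - \frac{5}{4} \approx -1.25$)
$T{\left(K,G \right)} = \frac{21}{4} - G$ ($T{\left(K,G \right)} = 4 - \left(G - \frac{5}{4}\right) = 4 - \left(- \frac{5}{4} + G\right) = \frac{21}{4} - G$)
$-9 + 5 T{\left(-6,0 \right)} = -9 + 5 \left(\frac{21}{4} - 0\right) = -9 + 5 \left(\frac{21}{4} + 0\right) = -9 + 5 \cdot \frac{21}{4} = -9 + \frac{105}{4} = \frac{69}{4}$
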